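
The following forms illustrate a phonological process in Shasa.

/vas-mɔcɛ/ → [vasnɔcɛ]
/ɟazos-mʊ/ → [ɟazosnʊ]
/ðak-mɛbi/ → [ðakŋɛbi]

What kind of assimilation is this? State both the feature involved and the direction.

progressive place assimilation

Comparing underlying and surface forms, /m/ → [n] is the alternation; the neighbouring /s/ is constant.
The change bilabial → alveolar matches the place of the preceding /s/, identifying this as place assimilation.
Manner and voice are unchanged, so the assimilation is partial, not total.
Checking the remaining alternation: /m/ → [ŋ] after /k/ (bilabial → velar, matching velar) — only place changes, and always toward the preceding segment.
The trigger is the preceding segment, so the direction is progressive (perseverative).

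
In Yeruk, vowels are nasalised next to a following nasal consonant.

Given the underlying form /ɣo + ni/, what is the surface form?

The vowel /o/ is adjacent to the following nasal /n/, so it acquires [+nasal] and surfaces as [õ].

[ɣõni]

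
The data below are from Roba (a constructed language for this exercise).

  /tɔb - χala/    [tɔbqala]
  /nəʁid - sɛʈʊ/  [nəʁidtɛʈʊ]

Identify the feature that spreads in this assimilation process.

manner

Comparing underlying and surface forms, /χ/ → [q] is the alternation; the neighbouring /b/ is constant.
The change fricative → stop matches the manner of the preceding /b/, identifying this as manner assimilation.
The other alternating form patterns the same way: /s/ → [t] after /d/ (fricative → stop, matching a stop) — only manner changes, and always toward the preceding segment.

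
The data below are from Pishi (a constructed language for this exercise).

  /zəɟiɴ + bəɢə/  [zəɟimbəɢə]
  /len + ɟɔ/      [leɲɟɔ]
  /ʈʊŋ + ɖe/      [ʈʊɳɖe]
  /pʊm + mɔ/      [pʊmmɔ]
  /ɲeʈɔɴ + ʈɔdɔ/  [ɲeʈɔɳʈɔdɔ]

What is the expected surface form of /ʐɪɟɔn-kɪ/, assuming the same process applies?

The data show regressive place assimilation: /ɴ/ → [m] before /b/; /n/ → [ɲ] before /ɟ/; /ŋ/ → [ɳ] before /ɖ/; /ɴ/ → [ɳ] before /ʈ/. In each pair only place changes, matching the following consonant, while manner and voice stay constant.
No alternation appears in [pʊmmɔ]: there the adjacent consonants already agree in place (/m/ and /m/ are both bilabial), so this form is consistent with the same rule.
The rule targets /n/ (voiced alveolar nasal), which sits before the trigger /k/ (velar).
Changing only its place to velar gives [ŋ] — the voiced velar nasal.

[ʐɪɟɔŋkɪ]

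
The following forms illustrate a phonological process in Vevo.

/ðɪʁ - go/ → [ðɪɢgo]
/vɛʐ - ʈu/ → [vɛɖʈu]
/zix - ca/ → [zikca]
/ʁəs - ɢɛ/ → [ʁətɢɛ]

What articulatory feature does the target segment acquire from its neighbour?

Comparing underlying and surface forms, /ʁ/ → [ɢ] is the alternation; the neighbouring /g/ is constant.
/ʁ/ is a fricative while /g/ is a stop; the output [ɢ] is a stop, matching the trigger — so the feature that spreads is manner.
Checking the remaining alternations: /ʐ/ → [ɖ] before /ʈ/ (fricative → stop, matching a stop); /x/ → [k] before /c/ (fricative → stop, matching a stop); /s/ → [t] before /ɢ/ (fricative → stop, matching a stop) — only manner changes, and always toward the following segment.

manner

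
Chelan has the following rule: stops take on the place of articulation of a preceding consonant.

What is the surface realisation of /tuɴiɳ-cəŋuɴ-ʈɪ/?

[tuɴiɳʈəŋuɴqɪ]

The rule targets /c/ (voiceless palatal stop), which sits after the trigger /ɳ/ (retroflex).
The voiceless retroflex stop is [ʈ], so /c/ → [ʈ].
The same rule applies at the second boundary: /ʈ/ → [q] next to /ɴ/.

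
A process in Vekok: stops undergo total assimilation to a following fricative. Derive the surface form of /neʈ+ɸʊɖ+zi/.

/ʈ/ is the segment targeted by the rule; it sits immediately before /ɸ/, so it assimilates completely and surfaces as [ɸ].
The same rule applies at the second boundary: /ɖ/ → [z] next to /z/.

[neɸɸʊzzi]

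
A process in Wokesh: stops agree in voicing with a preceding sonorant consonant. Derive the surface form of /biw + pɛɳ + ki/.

[biwbɛɳgi]

The rule targets /p/ (voiceless bilabial stop), which sits after the trigger /w/ (voiced).
The voiced bilabial stop is [b], so /p/ → [b].
The same rule applies at the second boundary: /k/ → [g] next to /ɳ/.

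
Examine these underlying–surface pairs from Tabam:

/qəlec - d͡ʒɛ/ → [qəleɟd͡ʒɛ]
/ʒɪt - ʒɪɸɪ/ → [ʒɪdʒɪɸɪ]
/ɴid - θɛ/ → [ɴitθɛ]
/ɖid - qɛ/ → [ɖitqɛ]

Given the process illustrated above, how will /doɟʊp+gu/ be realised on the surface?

The data show regressive voicing assimilation: /c/ → [ɟ] before /d͡ʒ/; /t/ → [d] before /ʒ/; /d/ → [t] before /θ/; /d/ → [t] before /q/. In each pair only voicing changes, matching the following consonant, while place and manner stay constant.
The rule targets /p/ (voiceless bilabial stop), which sits before the trigger /g/ (voiced).
Changing only its voicing to voiced gives [b] — the voiced bilabial stop.

[doɟʊbgu]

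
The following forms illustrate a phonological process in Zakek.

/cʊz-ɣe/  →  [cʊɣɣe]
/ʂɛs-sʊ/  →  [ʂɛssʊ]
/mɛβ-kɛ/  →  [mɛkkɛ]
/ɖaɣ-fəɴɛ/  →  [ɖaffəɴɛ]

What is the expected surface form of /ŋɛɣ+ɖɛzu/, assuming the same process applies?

[ŋɛɖɖɛzu]

The data show regressive total assimilation (/z/ → [ɣ] before /ɣ/; /β/ → [k] before /k/; /ɣ/ → [f] before /f/): in every case the target segment becomes identical to its following neighbour, copying more than a single feature.
In [ʂɛssʊ] the two consonants at the boundary are already identical (/s/ + /s/), so the rule applies vacuously and nothing changes.
/ɣ/ is the segment targeted by the rule; it sits immediately before /ɖ/, so it assimilates completely and surfaces as [ɖ].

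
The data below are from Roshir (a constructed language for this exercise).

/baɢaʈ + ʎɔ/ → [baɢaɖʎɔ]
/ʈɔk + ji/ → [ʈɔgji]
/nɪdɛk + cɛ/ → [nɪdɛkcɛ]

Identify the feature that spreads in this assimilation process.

The segment that alternates is /ʈ/, which surfaces as [ɖ] when adjacent to /ʎ/.
/ʈ/ is voiceless while /ʎ/ is voiced; the output [ɖ] is voiced, matching the trigger — so the feature that spreads is voicing.
The other alternating form patterns the same way: /k/ → [g] before /j/ (voiceless → voiced, matching voiced) — only voicing changes, and always toward the following segment.
Nothing changes in [nɪdɛkcɛ]: there the adjacent consonants already agree in voicing (/k/ and /c/ are both voiceless), so this form is consistent with the same rule.

voicing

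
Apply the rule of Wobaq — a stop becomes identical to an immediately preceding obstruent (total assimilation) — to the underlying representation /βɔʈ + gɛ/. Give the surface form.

[βɔʈʈɛ]

/g/ is the segment targeted by the rule; it sits immediately after /ʈ/, so it assimilates completely and surfaces as [ʈ].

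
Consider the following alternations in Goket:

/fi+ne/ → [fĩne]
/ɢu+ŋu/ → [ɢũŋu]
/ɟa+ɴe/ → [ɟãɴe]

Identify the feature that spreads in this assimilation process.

The vowel /i/ surfaces as nasalised [ĩ] next to the following nasal /n/ — it has acquired the [+nasal] feature of its neighbour.
Likewise in the remaining data: /u/ → [ũ] before /ŋ/; /a/ → [ã] before /ɴ/ — each time a vowel is nasalised next to a following nasal.

nasality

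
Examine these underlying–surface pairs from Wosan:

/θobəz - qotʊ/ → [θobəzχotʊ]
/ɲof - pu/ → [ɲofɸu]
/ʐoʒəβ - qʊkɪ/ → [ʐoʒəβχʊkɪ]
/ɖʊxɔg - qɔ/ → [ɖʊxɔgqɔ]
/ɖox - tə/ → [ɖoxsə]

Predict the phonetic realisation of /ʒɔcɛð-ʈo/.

[ʒɔcɛðʂo]

The data show progressive manner assimilation: /q/ → [χ] after /z/; /p/ → [ɸ] after /f/; /q/ → [χ] after /β/; /t/ → [s] after /x/. In each pair only manner changes, matching the preceding consonant, while place and voice stay constant.
No alternation appears in [ɖʊxɔgqɔ]: there the adjacent consonants already agree in manner (/q/ and /g/ are both stops), so this form is consistent with the same rule.
/ʈ/ is a voiceless retroflex stop. The preceding trigger /ð/ is a fricative, so /ʈ/ must become a fricative as well.
Changing only its manner to fricative gives [ʂ] — the voiceless retroflex fricative.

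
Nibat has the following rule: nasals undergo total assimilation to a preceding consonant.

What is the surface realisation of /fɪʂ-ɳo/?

/ɳ/ is the segment targeted by the rule; it sits immediately after /ʂ/, so it assimilates completely and surfaces as [ʂ].

[fɪʂʂo]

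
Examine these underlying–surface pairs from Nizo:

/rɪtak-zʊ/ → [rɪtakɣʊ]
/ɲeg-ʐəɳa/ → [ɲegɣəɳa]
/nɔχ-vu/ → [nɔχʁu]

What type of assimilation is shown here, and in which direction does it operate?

The segment that alternates is /z/, which surfaces as [ɣ] when adjacent to /k/.
/z/ is alveolar while /k/ is velar; the output [ɣ] is velar, matching the trigger — so the feature that spreads is place.
Manner and voice are unchanged, so the assimilation is partial, not total.
The other alternating forms pattern the same way: /ʐ/ → [ɣ] after /g/ (retroflex → velar, matching velar); /v/ → [ʁ] after /χ/ (labiodental → uvular, matching uvular) — only place changes, and always toward the preceding segment.
Since the segment that changes follows the conditioning segment, the assimilation is progressive.

progressive place assimilation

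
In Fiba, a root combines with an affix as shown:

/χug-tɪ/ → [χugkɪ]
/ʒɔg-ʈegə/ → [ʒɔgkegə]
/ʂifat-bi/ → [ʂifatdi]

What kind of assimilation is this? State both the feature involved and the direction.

Comparing underlying and surface forms, /t/ → [k] is the alternation; the neighbouring /g/ is constant.
The change alveolar → velar matches the place of the preceding /g/, identifying this as place assimilation.
Manner and voice are unchanged, so the assimilation is partial, not total.
Checking the remaining alternations: /ʈ/ → [k] after /g/ (retroflex → velar, matching velar); /b/ → [d] after /t/ (bilabial → alveolar, matching alveolar) — only place changes, and always toward the preceding segment.
Since the segment that changes follows the conditioning segment, the assimilation is progressive.

progressive place assimilation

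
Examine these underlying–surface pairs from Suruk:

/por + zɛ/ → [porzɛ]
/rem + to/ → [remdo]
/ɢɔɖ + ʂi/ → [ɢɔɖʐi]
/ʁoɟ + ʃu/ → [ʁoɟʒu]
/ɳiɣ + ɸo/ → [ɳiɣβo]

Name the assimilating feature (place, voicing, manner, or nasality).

voicing

Underlying /t/ is realised as [d] next to /m/; /m/ itself does not change.
/t/ is voiceless while /m/ is voiced; the output [d] is voiced, matching the trigger — so the feature that spreads is voicing.
The same holds elsewhere in the data: /ʂ/ → [ʐ] after /ɖ/ (voiceless → voiced, matching voiced); /ʃ/ → [ʒ] after /ɟ/ (voiceless → voiced, matching voiced); /ɸ/ → [β] after /ɣ/ (voiceless → voiced, matching voiced) — only voicing changes, and always toward the preceding segment.
No alternation appears in [porzɛ]: there the adjacent consonants already agree in voicing (/z/ and /r/ are both voiced), so this form is consistent with the same rule.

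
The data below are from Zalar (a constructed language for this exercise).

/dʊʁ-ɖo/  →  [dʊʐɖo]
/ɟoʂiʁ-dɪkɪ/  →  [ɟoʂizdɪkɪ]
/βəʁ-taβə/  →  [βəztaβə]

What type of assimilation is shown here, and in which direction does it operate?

regressive place assimilation

Underlying /ʁ/ is realised as [ʐ] next to /ɖ/; /ɖ/ itself does not change.
The change uvular → retroflex matches the place of the following /ɖ/, identifying this as place assimilation.
Manner and voice are unchanged, so the assimilation is partial, not total.
Checking the remaining alternations: /ʁ/ → [z] before /d/ (uvular → alveolar, matching alveolar); /ʁ/ → [z] before /t/ (uvular → alveolar, matching alveolar) — only place changes, and always toward the following segment.
The trigger is the following segment, so the direction is regressive (anticipatory).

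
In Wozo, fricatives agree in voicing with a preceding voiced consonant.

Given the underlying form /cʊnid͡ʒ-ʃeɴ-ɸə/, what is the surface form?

/ʃ/ is a voiceless postalveolar fricative. The preceding trigger /d͡ʒ/ is voiced, so /ʃ/ must become voiced as well.
A voiced postalveolar fricative is [ʒ], so the surface segment is [ʒ].
The same rule applies at the second boundary: /ɸ/ → [β] next to /ɴ/.

[cʊnid͡ʒʒeɴβə]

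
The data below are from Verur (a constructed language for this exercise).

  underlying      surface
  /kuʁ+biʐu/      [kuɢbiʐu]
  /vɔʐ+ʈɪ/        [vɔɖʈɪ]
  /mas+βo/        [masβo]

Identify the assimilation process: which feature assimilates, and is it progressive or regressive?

regressive manner assimilation

The segment that alternates is /ʁ/, which surfaces as [ɢ] when adjacent to /b/.
The change fricative → stop matches the manner of the following /b/, identifying this as manner assimilation.
Place and voice are unchanged, so the assimilation is partial, not total.
Checking the remaining alternation: /ʐ/ → [ɖ] before /ʈ/ (fricative → stop, matching a stop) — only manner changes, and always toward the following segment.
No alternation appears in [masβo]: there the adjacent consonants already agree in manner (/s/ and /β/ are both fricatives), so this form is consistent with the same rule.
The trigger is the following segment, so the direction is regressive (anticipatory).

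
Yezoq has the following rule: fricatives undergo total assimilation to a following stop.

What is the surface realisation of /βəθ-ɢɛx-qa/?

/θ/ is the segment targeted by the rule; it sits immediately before /ɢ/, so it assimilates completely and surfaces as [ɢ].
The same rule applies at the second boundary: /x/ → [q] next to /q/.

[βəɢɢɛqqa]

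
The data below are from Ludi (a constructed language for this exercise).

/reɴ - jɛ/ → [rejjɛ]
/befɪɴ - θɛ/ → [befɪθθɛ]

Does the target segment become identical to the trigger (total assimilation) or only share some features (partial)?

Underlying /ɴ/ is realised as [j] next to /j/; /j/ itself does not change.
The output [j] is identical to the trigger /j/ — every feature (place, manner, voicing) has been copied — so this is total assimilation.
The other form behaves the same way: /ɴ/ → [θ] before /θ/ — in each case the output is a copy of the following consonant.

total assimilation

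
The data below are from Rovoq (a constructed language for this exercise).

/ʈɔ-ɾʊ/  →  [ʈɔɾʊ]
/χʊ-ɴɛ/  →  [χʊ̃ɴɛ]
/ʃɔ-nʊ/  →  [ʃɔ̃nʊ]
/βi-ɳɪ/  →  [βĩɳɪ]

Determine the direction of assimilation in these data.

regressive

The vowel /ʊ/ surfaces as nasalised [ʊ̃] next to the following nasal /ɴ/ — it has acquired the [+nasal] feature of its neighbour.
The other forms show the same pattern: /ɔ/ → [ɔ̃] before /n/; /i/ → [ĩ] before /ɳ/ — each time a vowel is nasalised next to a following nasal.
No change occurs in [ʈɔɾʊ] because the vowel at the boundary is adjacent to an oral consonant, not a nasal (/ɔ/ next to /ɾ/).
Because the conditioning nasal is to the right of the vowel that changes, the process is regressive (anticipatory).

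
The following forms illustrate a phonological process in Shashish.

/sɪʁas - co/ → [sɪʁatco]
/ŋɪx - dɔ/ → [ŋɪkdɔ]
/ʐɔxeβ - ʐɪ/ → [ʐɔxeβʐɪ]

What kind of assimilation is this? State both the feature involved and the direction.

regressive manner assimilation

The segment that alternates is /s/, which surfaces as [t] when adjacent to /c/.
The change fricative → stop matches the manner of the following /c/, identifying this as manner assimilation.
Place and voice are unchanged, so the assimilation is partial, not total.
Checking the remaining alternation: /x/ → [k] before /d/ (fricative → stop, matching a stop) — only manner changes, and always toward the following segment.
No alternation appears in [ʐɔxeβʐɪ]: there the adjacent consonants already agree in manner (/β/ and /ʐ/ are both fricatives), so this form is consistent with the same rule.
The trigger is the following segment, so the direction is regressive (anticipatory).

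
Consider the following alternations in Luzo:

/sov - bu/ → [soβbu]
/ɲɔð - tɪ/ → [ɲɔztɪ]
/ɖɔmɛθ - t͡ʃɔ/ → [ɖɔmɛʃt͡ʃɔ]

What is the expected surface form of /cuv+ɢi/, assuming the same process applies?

The data show regressive place assimilation: /v/ → [β] before /b/; /ð/ → [z] before /t/; /θ/ → [ʃ] before /t͡ʃ/. In each pair only place changes, matching the following consonant, while manner and voice stay constant.
The rule targets /v/ (voiced labiodental fricative), which sits before the trigger /ɢ/ (uvular).
A voiced uvular fricative is [ʁ], so the surface segment is [ʁ].

[cuʁɢi]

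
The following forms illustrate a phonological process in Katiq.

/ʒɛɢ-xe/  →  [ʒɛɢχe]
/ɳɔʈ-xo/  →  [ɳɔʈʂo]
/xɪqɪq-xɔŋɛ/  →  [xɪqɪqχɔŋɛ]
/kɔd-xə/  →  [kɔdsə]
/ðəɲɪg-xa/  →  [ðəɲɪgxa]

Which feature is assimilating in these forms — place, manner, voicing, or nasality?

The segment that alternates is /x/, which surfaces as [χ] when adjacent to /ɢ/.
/x/ is velar while /ɢ/ is uvular; the output [χ] is uvular, matching the trigger — so the feature that spreads is place.
The same holds elsewhere in the data: /x/ → [ʂ] after /ʈ/ (velar → retroflex, matching retroflex); /x/ → [χ] after /q/ (velar → uvular, matching uvular); /x/ → [s] after /d/ (velar → alveolar, matching alveolar) — only place changes, and always toward the preceding segment.
No alternation appears in [ðəɲɪgxa]: there the adjacent consonants already agree in place (/x/ and /g/ are both velar), so this form is consistent with the same rule.

place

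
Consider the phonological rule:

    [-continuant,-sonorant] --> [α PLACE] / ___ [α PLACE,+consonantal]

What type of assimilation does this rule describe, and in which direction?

The shared variable α links the value of the place features (abbreviated [PLACE]) on the target to the same value on the neighbouring segment, so place is the feature that assimilates.
The conditioning segment sits to the right of the focus bar, meaning the trigger follows the segment that changes — regressive assimilation.

regressive place assimilation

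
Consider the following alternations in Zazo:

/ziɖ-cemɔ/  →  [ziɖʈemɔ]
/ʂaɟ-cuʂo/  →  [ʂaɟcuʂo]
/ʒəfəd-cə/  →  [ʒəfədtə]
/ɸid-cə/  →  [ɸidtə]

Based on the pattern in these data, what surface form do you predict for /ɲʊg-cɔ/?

[ɲʊgkɔ]

The data show progressive place assimilation: /c/ → [ʈ] after /ɖ/; /c/ → [t] after /d/. In each pair only place changes, matching the preceding consonant, while manner and voice stay constant.
No alternation appears in [ʂaɟcuʂo]: there the adjacent consonants already agree in place (/c/ and /ɟ/ are both palatal), so this form is consistent with the same rule.
/c/ is a voiceless palatal stop. The preceding trigger /g/ is velar, so /c/ must become velar as well.
Changing only its place to velar gives [k] — the voiceless velar stop.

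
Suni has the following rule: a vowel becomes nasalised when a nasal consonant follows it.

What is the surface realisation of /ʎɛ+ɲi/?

/ɛ/ sits next to the nasal /ɲ/ and is therefore nasalised to [ɛ̃].

[ʎɛ̃ɲi]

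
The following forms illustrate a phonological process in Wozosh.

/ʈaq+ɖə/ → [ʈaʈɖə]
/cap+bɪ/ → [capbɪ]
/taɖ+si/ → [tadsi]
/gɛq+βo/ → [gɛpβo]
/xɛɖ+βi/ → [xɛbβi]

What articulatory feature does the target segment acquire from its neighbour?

place

The segment that alternates is /q/, which surfaces as [ʈ] when adjacent to /ɖ/.
/q/ is uvular while /ɖ/ is retroflex; the output [ʈ] is retroflex, matching the trigger — so the feature that spreads is place.
The same holds elsewhere in the data: /ɖ/ → [d] before /s/ (retroflex → alveolar, matching alveolar); /q/ → [p] before /β/ (uvular → bilabial, matching bilabial); /ɖ/ → [b] before /β/ (retroflex → bilabial, matching bilabial) — only place changes, and always toward the following segment.
No alternation appears in [capbɪ]: there the adjacent consonants already agree in place (/p/ and /b/ are both bilabial), so this form is consistent with the same rule.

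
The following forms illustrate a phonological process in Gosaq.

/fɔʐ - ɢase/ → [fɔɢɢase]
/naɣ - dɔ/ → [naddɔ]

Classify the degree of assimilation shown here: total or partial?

total assimilation

The segment that alternates is /ʐ/, which surfaces as [ɢ] when adjacent to /ɢ/.
The output [ɢ] is identical to the trigger /ɢ/ — every feature (place, manner, voicing) has been copied — so this is total assimilation.
The other form behaves the same way: /ɣ/ → [d] before /d/ — in each case the output is a copy of the following consonant.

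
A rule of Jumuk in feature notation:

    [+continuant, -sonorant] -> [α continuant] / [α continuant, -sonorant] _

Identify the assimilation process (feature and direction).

progressive manner assimilation

The rule copies [continuant] (continuancy) from the environment onto the target fricatives; since [±continuant] encodes the stop/fricative manner contrast, the assimilating dimension is manner.
Since the environment is written before the underscore, the trigger precedes the target; the direction is progressive.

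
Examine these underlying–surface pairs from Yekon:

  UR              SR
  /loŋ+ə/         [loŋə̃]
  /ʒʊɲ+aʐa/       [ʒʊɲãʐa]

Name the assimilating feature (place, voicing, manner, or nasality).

nasality

The vowel /ə/ surfaces as nasalised [ə̃] next to the preceding nasal /ŋ/ — it has acquired the [+nasal] feature of its neighbour.
Likewise in the remaining data: /a/ → [ã] after /ɲ/ — each time a vowel is nasalised next to a preceding nasal.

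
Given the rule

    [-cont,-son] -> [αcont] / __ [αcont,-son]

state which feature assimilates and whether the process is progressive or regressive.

regressive manner assimilation

The rule copies [cont] (continuancy) from the environment onto the target stops; since [±cont] encodes the stop/fricative manner contrast, the assimilating dimension is manner.
The conditioning segment sits to the right of the focus bar, meaning the trigger follows the segment that changes — regressive assimilation.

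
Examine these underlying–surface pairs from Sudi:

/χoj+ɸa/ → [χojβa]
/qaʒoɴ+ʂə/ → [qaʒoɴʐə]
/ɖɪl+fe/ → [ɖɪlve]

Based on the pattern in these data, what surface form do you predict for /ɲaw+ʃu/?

The data show progressive voicing assimilation: /ɸ/ → [β] after /j/; /ʂ/ → [ʐ] after /ɴ/; /f/ → [v] after /l/. In each pair only voicing changes, matching the preceding consonant, while place and manner stay constant.
/ʃ/ is a voiceless postalveolar fricative. The preceding trigger /w/ is voiced, so /ʃ/ must become voiced as well.
Changing only its voicing to voiced gives [ʒ] — the voiced postalveolar fricative.

[ɲawʒu]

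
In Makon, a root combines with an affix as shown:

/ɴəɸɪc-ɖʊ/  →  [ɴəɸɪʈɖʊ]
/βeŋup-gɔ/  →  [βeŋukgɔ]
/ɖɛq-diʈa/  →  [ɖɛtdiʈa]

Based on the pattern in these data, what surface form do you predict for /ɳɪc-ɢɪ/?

The data show regressive place assimilation: /c/ → [ʈ] before /ɖ/; /p/ → [k] before /g/; /q/ → [t] before /d/. In each pair only place changes, matching the following consonant, while manner and voice stay constant.
The rule targets /c/ (voiceless palatal stop), which sits before the trigger /ɢ/ (uvular).
The voiceless uvular stop is [q], so /c/ → [q].

[ɳɪqɢɪ]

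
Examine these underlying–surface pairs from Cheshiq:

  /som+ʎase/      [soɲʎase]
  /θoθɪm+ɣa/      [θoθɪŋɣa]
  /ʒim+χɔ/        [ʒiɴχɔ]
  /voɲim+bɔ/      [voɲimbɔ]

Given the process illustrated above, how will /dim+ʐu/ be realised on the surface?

[diɳʐu]

The data show regressive place assimilation: /m/ → [ɲ] before /ʎ/; /m/ → [ŋ] before /ɣ/; /m/ → [ɴ] before /χ/. In each pair only place changes, matching the following consonant, while manner and voice stay constant.
No alternation appears in [voɲimbɔ]: there the adjacent consonants already agree in place (/m/ and /b/ are both bilabial), so this form is consistent with the same rule.
The rule targets /m/ (voiced bilabial nasal), which sits before the trigger /ʐ/ (retroflex).
The voiced retroflex nasal is [ɳ], so /m/ → [ɳ].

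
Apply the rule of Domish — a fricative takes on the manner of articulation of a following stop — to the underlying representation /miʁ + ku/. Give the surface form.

/ʁ/ is a voiced uvular fricative. The following trigger /k/ is a stop, so /ʁ/ must become a stop as well.
The voiced uvular stop is [ɢ], so /ʁ/ → [ɢ].

[miɢku]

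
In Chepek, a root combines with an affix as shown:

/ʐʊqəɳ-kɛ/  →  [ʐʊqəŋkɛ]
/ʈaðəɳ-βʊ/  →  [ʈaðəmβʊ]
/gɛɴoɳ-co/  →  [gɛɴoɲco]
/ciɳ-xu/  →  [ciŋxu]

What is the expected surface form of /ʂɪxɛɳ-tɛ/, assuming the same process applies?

[ʂɪxɛntɛ]

The data show regressive place assimilation: /ɳ/ → [ŋ] before /k/; /ɳ/ → [m] before /β/; /ɳ/ → [ɲ] before /c/; /ɳ/ → [ŋ] before /x/. In each pair only place changes, matching the following consonant, while manner and voice stay constant.
/ɳ/ is a voiced retroflex nasal. The following trigger /t/ is alveolar, so /ɳ/ must become alveolar as well.
The voiced alveolar nasal is [n], so /ɳ/ → [n].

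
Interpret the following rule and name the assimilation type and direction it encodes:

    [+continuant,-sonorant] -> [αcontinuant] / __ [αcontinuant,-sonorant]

regressive manner assimilation

The shared variable α links the value of [continuant] on the target to that of the neighbouring obstruent. [continuant] distinguishes stops from fricatives — a manner-of-articulation feature — so this is manner assimilation.
Since the environment is written after the underscore, the trigger follows the target; the direction is regressive.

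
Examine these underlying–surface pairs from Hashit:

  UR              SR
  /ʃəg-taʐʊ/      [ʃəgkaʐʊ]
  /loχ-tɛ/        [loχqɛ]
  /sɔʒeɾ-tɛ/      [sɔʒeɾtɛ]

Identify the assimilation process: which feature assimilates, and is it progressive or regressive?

Comparing underlying and surface forms, /t/ → [k] is the alternation; the neighbouring /g/ is constant.
/t/ is alveolar while /g/ is velar; the output [k] is velar, matching the trigger — so the feature that spreads is place.
Manner and voice are unchanged, so the assimilation is partial, not total.
The same holds elsewhere in the data: /t/ → [q] after /χ/ (alveolar → uvular, matching uvular) — only place changes, and always toward the preceding segment.
Nothing changes in [sɔʒeɾtɛ]: there the adjacent consonants already agree in place (/t/ and /ɾ/ are both alveolar), so this form is consistent with the same rule.
The trigger is the preceding segment, so the direction is progressive (perseverative).

progressive place assimilation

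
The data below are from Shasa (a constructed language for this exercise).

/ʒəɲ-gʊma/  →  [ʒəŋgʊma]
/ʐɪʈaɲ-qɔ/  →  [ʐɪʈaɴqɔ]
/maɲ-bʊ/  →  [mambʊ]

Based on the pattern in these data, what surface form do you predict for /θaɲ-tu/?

[θantu]

The data show regressive place assimilation: /ɲ/ → [ŋ] before /g/; /ɲ/ → [ɴ] before /q/; /ɲ/ → [m] before /b/. In each pair only place changes, matching the following consonant, while manner and voice stay constant.
The rule targets /ɲ/ (voiced palatal nasal), which sits before the trigger /t/ (alveolar).
A voiced alveolar nasal is [n], so the surface segment is [n].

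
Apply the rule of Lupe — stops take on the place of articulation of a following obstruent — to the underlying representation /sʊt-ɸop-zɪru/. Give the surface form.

[sʊpɸotzɪru]

The rule targets /t/ (voiceless alveolar stop), which sits before the trigger /ɸ/ (bilabial).
A voiceless bilabial stop is [p], so the surface segment is [p].
The same rule applies at the second boundary: /p/ → [t] next to /z/.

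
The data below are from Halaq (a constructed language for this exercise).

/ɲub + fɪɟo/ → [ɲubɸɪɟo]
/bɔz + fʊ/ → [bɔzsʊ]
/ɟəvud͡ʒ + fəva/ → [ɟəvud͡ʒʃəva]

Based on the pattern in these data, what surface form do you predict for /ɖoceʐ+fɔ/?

The data show progressive place assimilation: /f/ → [ɸ] after /b/; /f/ → [s] after /z/; /f/ → [ʃ] after /d͡ʒ/. In each pair only place changes, matching the preceding consonant, while manner and voice stay constant.
/f/ is a voiceless labiodental fricative. The preceding trigger /ʐ/ is retroflex, so /f/ must become retroflex as well.
A voiceless retroflex fricative is [ʂ], so the surface segment is [ʂ].

[ɖoceʐʂɔ]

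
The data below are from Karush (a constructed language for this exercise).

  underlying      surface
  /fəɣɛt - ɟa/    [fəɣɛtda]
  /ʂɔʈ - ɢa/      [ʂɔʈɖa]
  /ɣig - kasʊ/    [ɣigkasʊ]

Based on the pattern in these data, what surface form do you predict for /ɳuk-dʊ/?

[ɳukgʊ]

The data show progressive place assimilation: /ɟ/ → [d] after /t/; /ɢ/ → [ɖ] after /ʈ/. In each pair only place changes, matching the preceding consonant, while manner and voice stay constant.
Nothing changes in [ɣigkasʊ]: there the adjacent consonants already agree in place (/k/ and /g/ are both velar), so this form is consistent with the same rule.
The rule targets /d/ (voiced alveolar stop), which sits after the trigger /k/ (velar).
The voiced velar stop is [g], so /d/ → [g].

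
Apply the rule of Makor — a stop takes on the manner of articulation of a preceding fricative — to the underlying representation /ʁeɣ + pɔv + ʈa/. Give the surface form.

[ʁeɣɸɔvʂa]

/p/ is a voiceless bilabial stop. The preceding trigger /ɣ/ is a fricative, so /p/ must become a fricative as well.
Changing only its manner to fricative gives [ɸ] — the voiceless bilabial fricative.
The same rule applies at the second boundary: /ʈ/ → [ʂ] next to /v/.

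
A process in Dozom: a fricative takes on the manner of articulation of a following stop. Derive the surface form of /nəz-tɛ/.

The rule targets /z/ (voiced alveolar fricative), which sits before the trigger /t/ (stop).
A voiced alveolar stop is [d], so the surface segment is [d].

[nədtɛ]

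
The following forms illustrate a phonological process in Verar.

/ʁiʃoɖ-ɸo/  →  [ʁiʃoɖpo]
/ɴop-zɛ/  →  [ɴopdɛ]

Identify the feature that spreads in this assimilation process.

manner

Underlying /ɸ/ is realised as [p] next to /ɖ/; /ɖ/ itself does not change.
/ɸ/ is a fricative while /ɖ/ is a stop; the output [p] is a stop, matching the trigger — so the feature that spreads is manner.
The other alternating form patterns the same way: /z/ → [d] after /p/ (fricative → stop, matching a stop) — only manner changes, and always toward the preceding segment.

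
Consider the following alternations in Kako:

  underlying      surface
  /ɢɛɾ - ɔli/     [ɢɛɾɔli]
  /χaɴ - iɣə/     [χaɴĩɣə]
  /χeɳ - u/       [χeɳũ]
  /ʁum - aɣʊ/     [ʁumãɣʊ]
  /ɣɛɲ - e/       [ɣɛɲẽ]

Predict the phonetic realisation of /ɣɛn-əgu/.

[ɣɛnə̃gu]

The data show progressive nasality assimilation (vowel nasalisation): /i/ → [ĩ] after /ɴ/; /u/ → [ũ] after /ɳ/; /a/ → [ã] after /m/; /e/ → [ẽ] after /ɲ/ — a vowel is nasalised by an immediately preceding nasal consonant.
No change occurs in [ɢɛɾɔli] because the vowel at the boundary is adjacent to an oral consonant, not a nasal (/ɔ/ next to /ɾ/).
/ə/ sits next to the nasal /n/ and is therefore nasalised to [ə̃].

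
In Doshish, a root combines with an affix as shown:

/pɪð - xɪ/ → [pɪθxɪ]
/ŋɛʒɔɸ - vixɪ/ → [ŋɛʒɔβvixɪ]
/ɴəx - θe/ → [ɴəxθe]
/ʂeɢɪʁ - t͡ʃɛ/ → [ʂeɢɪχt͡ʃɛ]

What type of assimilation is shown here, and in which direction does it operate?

regressive voicing assimilation

The segment that alternates is /ð/, which surfaces as [θ] when adjacent to /x/.
/ð/ is voiced while /x/ is voiceless; the output [θ] is voiceless, matching the trigger — so the feature that spreads is voicing.
Place and manner are unchanged, so the assimilation is partial, not total.
Checking the remaining alternations: /ɸ/ → [β] before /v/ (voiceless → voiced, matching voiced); /ʁ/ → [χ] before /t͡ʃ/ (voiced → voiceless, matching voiceless) — only voicing changes, and always toward the following segment.
Nothing changes in [ɴəxθe]: there the adjacent consonants already agree in voicing (/x/ and /θ/ are both voiceless), so this form is consistent with the same rule.
The trigger is the following segment, so the direction is regressive (anticipatory).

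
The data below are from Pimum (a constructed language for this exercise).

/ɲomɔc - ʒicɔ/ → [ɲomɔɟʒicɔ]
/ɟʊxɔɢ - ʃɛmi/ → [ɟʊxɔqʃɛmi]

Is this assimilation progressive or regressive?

regressive

Comparing underlying and surface forms, /c/ → [ɟ] is the alternation; the neighbouring /ʒ/ is constant.
The change voiceless → voiced matches the voicing of the following /ʒ/, identifying this as voicing assimilation.
Checking the remaining alternation: /ɢ/ → [q] before /ʃ/ (voiced → voiceless, matching voiceless) — only voicing changes, and always toward the following segment.
Since the segment that changes precedes the conditioning segment, the assimilation is regressive.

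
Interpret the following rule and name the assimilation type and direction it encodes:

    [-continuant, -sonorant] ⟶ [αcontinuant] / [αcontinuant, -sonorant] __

progressive manner assimilation

The shared variable α links the value of [continuant] on the target to that of the neighbouring obstruent. [continuant] distinguishes stops from fricatives — a manner-of-articulation feature — so this is manner assimilation.
Since the environment is written before the underscore, the trigger precedes the target; the direction is progressive.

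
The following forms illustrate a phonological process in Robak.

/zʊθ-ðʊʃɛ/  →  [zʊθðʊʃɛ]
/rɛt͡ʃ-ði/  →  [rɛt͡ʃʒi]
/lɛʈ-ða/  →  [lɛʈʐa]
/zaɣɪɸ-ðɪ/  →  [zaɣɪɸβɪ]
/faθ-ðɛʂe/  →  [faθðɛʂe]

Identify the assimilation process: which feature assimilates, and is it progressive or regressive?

progressive place assimilation

Underlying /ð/ is realised as [ʒ] next to /t͡ʃ/; /t͡ʃ/ itself does not change.
The change dental → postalveolar matches the place of the preceding /t͡ʃ/, identifying this as place assimilation.
Manner and voice are unchanged, so the assimilation is partial, not total.
The other alternating forms pattern the same way: /ð/ → [ʐ] after /ʈ/ (dental → retroflex, matching retroflex); /ð/ → [β] after /ɸ/ (dental → bilabial, matching bilabial) — only place changes, and always toward the preceding segment.
Nothing changes in [zʊθðʊʃɛ], [faθðɛʂe]: there the adjacent consonants already agree in place (/ð/ and /θ/ are both dental; /ð/ and /θ/ are both dental), so these forms are consistent with the same rule.
Since the segment that changes follows the conditioning segment, the assimilation is progressive.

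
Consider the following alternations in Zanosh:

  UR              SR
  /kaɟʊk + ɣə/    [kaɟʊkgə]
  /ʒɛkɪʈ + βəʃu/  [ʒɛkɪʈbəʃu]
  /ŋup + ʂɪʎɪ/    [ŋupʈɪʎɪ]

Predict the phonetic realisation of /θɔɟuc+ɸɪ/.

The data show progressive manner assimilation: /ɣ/ → [g] after /k/; /β/ → [b] after /ʈ/; /ʂ/ → [ʈ] after /p/. In each pair only manner changes, matching the preceding consonant, while place and voice stay constant.
The rule targets /ɸ/ (voiceless bilabial fricative), which sits after the trigger /c/ (stop).
A voiceless bilabial stop is [p], so the surface segment is [p].

[θɔɟucpɪ]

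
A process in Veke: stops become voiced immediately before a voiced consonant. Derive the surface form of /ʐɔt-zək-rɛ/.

[ʐɔdzəgrɛ]

The rule targets /t/ (voiceless alveolar stop), which sits before the trigger /z/ (voiced).
Changing only its voicing to voiced gives [d] — the voiced alveolar stop.
At the second juncture, /k/ likewise becomes [g] adjacent to /r/.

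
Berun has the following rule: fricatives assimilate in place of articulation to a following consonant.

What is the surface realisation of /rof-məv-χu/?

[roɸməʁχu]

The rule targets /f/ (voiceless labiodental fricative), which sits before the trigger /m/ (bilabial).
Changing only its place to bilabial gives [ɸ] — the voiceless bilabial fricative.
At the second juncture, /v/ likewise becomes [ʁ] adjacent to /χ/.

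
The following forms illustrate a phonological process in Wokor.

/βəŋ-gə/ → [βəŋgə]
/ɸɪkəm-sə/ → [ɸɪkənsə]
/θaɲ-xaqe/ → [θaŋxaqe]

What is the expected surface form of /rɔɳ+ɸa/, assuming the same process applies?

[rɔmɸa]

The data show regressive place assimilation: /m/ → [n] before /s/; /ɲ/ → [ŋ] before /x/. In each pair only place changes, matching the following consonant, while manner and voice stay constant.
Nothing changes in [βəŋgə]: there the adjacent consonants already agree in place (/ŋ/ and /g/ are both velar), so this form is consistent with the same rule.
The rule targets /ɳ/ (voiced retroflex nasal), which sits before the trigger /ɸ/ (bilabial).
The voiced bilabial nasal is [m], so /ɳ/ → [m].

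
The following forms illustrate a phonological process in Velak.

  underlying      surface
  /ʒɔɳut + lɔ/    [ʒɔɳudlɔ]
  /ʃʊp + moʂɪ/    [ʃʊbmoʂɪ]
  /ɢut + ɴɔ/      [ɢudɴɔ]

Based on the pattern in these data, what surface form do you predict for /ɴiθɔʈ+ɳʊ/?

[ɴiθɔɖɳʊ]

The data show regressive voicing assimilation: /t/ → [d] before /l/; /p/ → [b] before /m/; /t/ → [d] before /ɴ/. In each pair only voicing changes, matching the following consonant, while place and manner stay constant.
/ʈ/ is a voiceless retroflex stop. The following trigger /ɳ/ is voiced, so /ʈ/ must become voiced as well.
Changing only its voicing to voiced gives [ɖ] — the voiced retroflex stop.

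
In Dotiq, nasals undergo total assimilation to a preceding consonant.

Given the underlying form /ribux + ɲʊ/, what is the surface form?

[ribuxxʊ]

/ɲ/ is the segment targeted by the rule; it sits immediately after /x/, so it assimilates completely and surfaces as [x].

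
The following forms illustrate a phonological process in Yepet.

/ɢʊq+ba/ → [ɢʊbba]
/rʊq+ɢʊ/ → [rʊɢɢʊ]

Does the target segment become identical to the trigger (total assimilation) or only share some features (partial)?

Underlying /q/ is realised as [b] next to /b/; /b/ itself does not change.
The output [b] is identical to the trigger /b/ — every feature (place, manner, voicing) has been copied — so this is total assimilation.
The remaining alternation confirms this: /q/ → [ɢ] before /ɢ/ — in each case the output is a copy of the following consonant.

total assimilation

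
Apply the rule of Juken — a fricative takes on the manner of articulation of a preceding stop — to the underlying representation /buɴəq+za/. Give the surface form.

[buɴəqda]

/z/ is a voiced alveolar fricative. The preceding trigger /q/ is a stop, so /z/ must become a stop as well.
Changing only its manner to stop gives [d] — the voiced alveolar stop.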